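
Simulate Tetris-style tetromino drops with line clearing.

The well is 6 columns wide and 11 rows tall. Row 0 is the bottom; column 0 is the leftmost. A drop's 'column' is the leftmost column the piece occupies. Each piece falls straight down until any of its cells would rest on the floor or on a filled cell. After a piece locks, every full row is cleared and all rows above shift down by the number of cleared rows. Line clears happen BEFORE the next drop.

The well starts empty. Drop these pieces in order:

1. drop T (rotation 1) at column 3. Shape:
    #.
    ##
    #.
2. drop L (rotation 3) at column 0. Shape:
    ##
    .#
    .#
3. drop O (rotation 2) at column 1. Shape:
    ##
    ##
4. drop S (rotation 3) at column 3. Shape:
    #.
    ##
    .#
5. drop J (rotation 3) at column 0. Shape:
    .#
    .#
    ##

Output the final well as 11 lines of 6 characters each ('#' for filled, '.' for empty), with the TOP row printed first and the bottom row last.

Answer: ......
......
......
.#....
.#....
##....
.###..
.####.
##.##.
.#.##.
.#.#..

Derivation:
Drop 1: T rot1 at col 3 lands with bottom-row=0; cleared 0 line(s) (total 0); column heights now [0 0 0 3 2 0], max=3
Drop 2: L rot3 at col 0 lands with bottom-row=0; cleared 0 line(s) (total 0); column heights now [3 3 0 3 2 0], max=3
Drop 3: O rot2 at col 1 lands with bottom-row=3; cleared 0 line(s) (total 0); column heights now [3 5 5 3 2 0], max=5
Drop 4: S rot3 at col 3 lands with bottom-row=2; cleared 0 line(s) (total 0); column heights now [3 5 5 5 4 0], max=5
Drop 5: J rot3 at col 0 lands with bottom-row=5; cleared 0 line(s) (total 0); column heights now [6 8 5 5 4 0], max=8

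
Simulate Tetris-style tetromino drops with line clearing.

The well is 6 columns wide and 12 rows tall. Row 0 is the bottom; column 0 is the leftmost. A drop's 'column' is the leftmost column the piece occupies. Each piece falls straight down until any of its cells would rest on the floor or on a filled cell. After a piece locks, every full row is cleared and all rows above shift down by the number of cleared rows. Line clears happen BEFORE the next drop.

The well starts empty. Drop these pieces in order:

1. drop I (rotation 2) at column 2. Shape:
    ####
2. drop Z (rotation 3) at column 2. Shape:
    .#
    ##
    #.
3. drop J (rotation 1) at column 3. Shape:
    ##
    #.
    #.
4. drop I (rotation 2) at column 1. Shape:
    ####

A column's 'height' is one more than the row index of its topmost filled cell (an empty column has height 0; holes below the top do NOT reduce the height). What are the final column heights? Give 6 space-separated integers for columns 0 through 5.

Drop 1: I rot2 at col 2 lands with bottom-row=0; cleared 0 line(s) (total 0); column heights now [0 0 1 1 1 1], max=1
Drop 2: Z rot3 at col 2 lands with bottom-row=1; cleared 0 line(s) (total 0); column heights now [0 0 3 4 1 1], max=4
Drop 3: J rot1 at col 3 lands with bottom-row=4; cleared 0 line(s) (total 0); column heights now [0 0 3 7 7 1], max=7
Drop 4: I rot2 at col 1 lands with bottom-row=7; cleared 0 line(s) (total 0); column heights now [0 8 8 8 8 1], max=8

Answer: 0 8 8 8 8 1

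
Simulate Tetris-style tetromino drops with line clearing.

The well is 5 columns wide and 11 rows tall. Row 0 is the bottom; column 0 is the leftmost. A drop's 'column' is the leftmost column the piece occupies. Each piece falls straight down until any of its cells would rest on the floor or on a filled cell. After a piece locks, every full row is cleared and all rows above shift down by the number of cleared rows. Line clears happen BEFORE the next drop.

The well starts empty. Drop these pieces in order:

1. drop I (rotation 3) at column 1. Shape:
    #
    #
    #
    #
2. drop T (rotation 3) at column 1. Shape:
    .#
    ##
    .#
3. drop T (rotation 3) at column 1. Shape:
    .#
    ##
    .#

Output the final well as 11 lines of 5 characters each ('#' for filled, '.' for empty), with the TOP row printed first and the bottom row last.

Answer: .....
.....
..#..
.##..
..#..
..#..
.##..
.##..
.#...
.#...
.#...

Derivation:
Drop 1: I rot3 at col 1 lands with bottom-row=0; cleared 0 line(s) (total 0); column heights now [0 4 0 0 0], max=4
Drop 2: T rot3 at col 1 lands with bottom-row=3; cleared 0 line(s) (total 0); column heights now [0 5 6 0 0], max=6
Drop 3: T rot3 at col 1 lands with bottom-row=6; cleared 0 line(s) (total 0); column heights now [0 8 9 0 0], max=9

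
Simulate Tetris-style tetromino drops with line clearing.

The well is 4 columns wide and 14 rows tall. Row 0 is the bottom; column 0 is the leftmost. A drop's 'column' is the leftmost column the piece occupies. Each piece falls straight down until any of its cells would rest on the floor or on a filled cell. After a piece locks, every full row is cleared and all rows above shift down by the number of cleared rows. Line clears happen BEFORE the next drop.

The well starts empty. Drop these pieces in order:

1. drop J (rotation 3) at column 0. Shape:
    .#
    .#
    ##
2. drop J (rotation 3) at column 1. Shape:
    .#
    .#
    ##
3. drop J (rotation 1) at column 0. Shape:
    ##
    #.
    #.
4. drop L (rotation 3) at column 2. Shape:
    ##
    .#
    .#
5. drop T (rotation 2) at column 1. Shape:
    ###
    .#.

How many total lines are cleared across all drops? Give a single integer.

Answer: 1

Derivation:
Drop 1: J rot3 at col 0 lands with bottom-row=0; cleared 0 line(s) (total 0); column heights now [1 3 0 0], max=3
Drop 2: J rot3 at col 1 lands with bottom-row=3; cleared 0 line(s) (total 0); column heights now [1 4 6 0], max=6
Drop 3: J rot1 at col 0 lands with bottom-row=2; cleared 0 line(s) (total 0); column heights now [5 5 6 0], max=6
Drop 4: L rot3 at col 2 lands with bottom-row=4; cleared 1 line(s) (total 1); column heights now [4 4 6 6], max=6
Drop 5: T rot2 at col 1 lands with bottom-row=6; cleared 0 line(s) (total 1); column heights now [4 8 8 8], max=8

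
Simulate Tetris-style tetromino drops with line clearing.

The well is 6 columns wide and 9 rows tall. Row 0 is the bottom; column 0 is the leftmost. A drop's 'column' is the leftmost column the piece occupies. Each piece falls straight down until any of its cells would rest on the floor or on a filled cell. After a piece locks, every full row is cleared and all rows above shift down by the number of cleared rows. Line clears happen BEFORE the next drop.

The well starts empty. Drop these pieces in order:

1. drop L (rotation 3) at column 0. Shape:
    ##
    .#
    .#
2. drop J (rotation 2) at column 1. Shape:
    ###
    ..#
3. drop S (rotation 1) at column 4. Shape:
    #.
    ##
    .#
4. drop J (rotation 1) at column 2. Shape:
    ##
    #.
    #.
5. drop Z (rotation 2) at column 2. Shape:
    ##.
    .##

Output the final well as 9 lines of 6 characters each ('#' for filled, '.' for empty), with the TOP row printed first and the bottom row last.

Drop 1: L rot3 at col 0 lands with bottom-row=0; cleared 0 line(s) (total 0); column heights now [3 3 0 0 0 0], max=3
Drop 2: J rot2 at col 1 lands with bottom-row=2; cleared 0 line(s) (total 0); column heights now [3 4 4 4 0 0], max=4
Drop 3: S rot1 at col 4 lands with bottom-row=0; cleared 0 line(s) (total 0); column heights now [3 4 4 4 3 2], max=4
Drop 4: J rot1 at col 2 lands with bottom-row=4; cleared 0 line(s) (total 0); column heights now [3 4 7 7 3 2], max=7
Drop 5: Z rot2 at col 2 lands with bottom-row=7; cleared 0 line(s) (total 0); column heights now [3 4 9 9 8 2], max=9

Answer: ..##..
...##.
..##..
..#...
..#...
.###..
##.##.
.#..##
.#...#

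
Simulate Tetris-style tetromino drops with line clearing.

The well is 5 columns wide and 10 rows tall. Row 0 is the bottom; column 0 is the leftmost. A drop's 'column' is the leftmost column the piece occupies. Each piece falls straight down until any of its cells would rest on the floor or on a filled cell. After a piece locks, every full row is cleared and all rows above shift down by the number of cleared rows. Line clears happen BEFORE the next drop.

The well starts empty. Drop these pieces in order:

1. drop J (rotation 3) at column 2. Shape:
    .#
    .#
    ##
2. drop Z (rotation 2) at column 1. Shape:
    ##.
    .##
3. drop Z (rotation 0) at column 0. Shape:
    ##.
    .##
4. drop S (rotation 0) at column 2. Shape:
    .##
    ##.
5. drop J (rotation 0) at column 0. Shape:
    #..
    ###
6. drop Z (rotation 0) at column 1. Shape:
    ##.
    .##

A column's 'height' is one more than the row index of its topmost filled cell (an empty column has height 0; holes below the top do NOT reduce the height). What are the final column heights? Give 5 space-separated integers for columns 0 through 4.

Answer: 8 9 9 8 0

Derivation:
Drop 1: J rot3 at col 2 lands with bottom-row=0; cleared 0 line(s) (total 0); column heights now [0 0 1 3 0], max=3
Drop 2: Z rot2 at col 1 lands with bottom-row=3; cleared 0 line(s) (total 0); column heights now [0 5 5 4 0], max=5
Drop 3: Z rot0 at col 0 lands with bottom-row=5; cleared 0 line(s) (total 0); column heights now [7 7 6 4 0], max=7
Drop 4: S rot0 at col 2 lands with bottom-row=6; cleared 0 line(s) (total 0); column heights now [7 7 7 8 8], max=8
Drop 5: J rot0 at col 0 lands with bottom-row=7; cleared 1 line(s) (total 1); column heights now [8 7 7 7 0], max=8
Drop 6: Z rot0 at col 1 lands with bottom-row=7; cleared 0 line(s) (total 1); column heights now [8 9 9 8 0], max=9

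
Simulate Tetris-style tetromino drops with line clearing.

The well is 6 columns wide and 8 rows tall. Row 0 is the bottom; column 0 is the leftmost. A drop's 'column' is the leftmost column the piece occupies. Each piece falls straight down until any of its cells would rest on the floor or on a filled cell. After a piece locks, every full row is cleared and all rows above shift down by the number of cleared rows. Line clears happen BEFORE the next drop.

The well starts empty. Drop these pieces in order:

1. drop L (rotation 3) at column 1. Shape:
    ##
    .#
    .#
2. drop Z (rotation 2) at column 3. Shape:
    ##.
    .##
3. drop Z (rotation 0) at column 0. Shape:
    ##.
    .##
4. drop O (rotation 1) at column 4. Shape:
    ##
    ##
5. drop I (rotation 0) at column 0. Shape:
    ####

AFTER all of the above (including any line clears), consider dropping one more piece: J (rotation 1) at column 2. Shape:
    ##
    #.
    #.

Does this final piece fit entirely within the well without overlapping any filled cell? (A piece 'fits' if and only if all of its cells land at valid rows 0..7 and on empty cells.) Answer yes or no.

Drop 1: L rot3 at col 1 lands with bottom-row=0; cleared 0 line(s) (total 0); column heights now [0 3 3 0 0 0], max=3
Drop 2: Z rot2 at col 3 lands with bottom-row=0; cleared 0 line(s) (total 0); column heights now [0 3 3 2 2 1], max=3
Drop 3: Z rot0 at col 0 lands with bottom-row=3; cleared 0 line(s) (total 0); column heights now [5 5 4 2 2 1], max=5
Drop 4: O rot1 at col 4 lands with bottom-row=2; cleared 0 line(s) (total 0); column heights now [5 5 4 2 4 4], max=5
Drop 5: I rot0 at col 0 lands with bottom-row=5; cleared 0 line(s) (total 0); column heights now [6 6 6 6 4 4], max=6
Test piece J rot1 at col 2 (width 2): heights before test = [6 6 6 6 4 4]; fits = False

Answer: no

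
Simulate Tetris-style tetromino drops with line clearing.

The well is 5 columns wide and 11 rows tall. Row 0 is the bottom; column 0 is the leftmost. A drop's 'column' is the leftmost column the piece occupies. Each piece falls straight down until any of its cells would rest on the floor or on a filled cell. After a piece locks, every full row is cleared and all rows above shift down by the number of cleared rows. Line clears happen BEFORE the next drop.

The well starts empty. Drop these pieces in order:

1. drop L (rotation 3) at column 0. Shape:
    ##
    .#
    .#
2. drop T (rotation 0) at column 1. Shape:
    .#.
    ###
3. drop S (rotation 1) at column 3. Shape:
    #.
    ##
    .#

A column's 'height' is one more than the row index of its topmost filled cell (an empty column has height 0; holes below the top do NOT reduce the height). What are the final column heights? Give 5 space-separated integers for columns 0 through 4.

Answer: 3 4 5 6 5

Derivation:
Drop 1: L rot3 at col 0 lands with bottom-row=0; cleared 0 line(s) (total 0); column heights now [3 3 0 0 0], max=3
Drop 2: T rot0 at col 1 lands with bottom-row=3; cleared 0 line(s) (total 0); column heights now [3 4 5 4 0], max=5
Drop 3: S rot1 at col 3 lands with bottom-row=3; cleared 0 line(s) (total 0); column heights now [3 4 5 6 5], max=6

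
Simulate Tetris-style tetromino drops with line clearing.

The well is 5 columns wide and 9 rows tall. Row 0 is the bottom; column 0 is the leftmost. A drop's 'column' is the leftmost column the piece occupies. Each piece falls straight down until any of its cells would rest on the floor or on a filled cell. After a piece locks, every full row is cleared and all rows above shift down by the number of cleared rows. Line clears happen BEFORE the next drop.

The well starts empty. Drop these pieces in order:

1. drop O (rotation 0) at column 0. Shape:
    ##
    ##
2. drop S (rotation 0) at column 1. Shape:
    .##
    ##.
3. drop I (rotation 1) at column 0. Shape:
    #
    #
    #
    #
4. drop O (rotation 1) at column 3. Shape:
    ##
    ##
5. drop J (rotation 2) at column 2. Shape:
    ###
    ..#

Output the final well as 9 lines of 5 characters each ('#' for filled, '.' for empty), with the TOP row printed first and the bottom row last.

Answer: .....
..###
....#
#..##
#..##
#.##.
###..
##...
##...

Derivation:
Drop 1: O rot0 at col 0 lands with bottom-row=0; cleared 0 line(s) (total 0); column heights now [2 2 0 0 0], max=2
Drop 2: S rot0 at col 1 lands with bottom-row=2; cleared 0 line(s) (total 0); column heights now [2 3 4 4 0], max=4
Drop 3: I rot1 at col 0 lands with bottom-row=2; cleared 0 line(s) (total 0); column heights now [6 3 4 4 0], max=6
Drop 4: O rot1 at col 3 lands with bottom-row=4; cleared 0 line(s) (total 0); column heights now [6 3 4 6 6], max=6
Drop 5: J rot2 at col 2 lands with bottom-row=6; cleared 0 line(s) (total 0); column heights now [6 3 8 8 8], max=8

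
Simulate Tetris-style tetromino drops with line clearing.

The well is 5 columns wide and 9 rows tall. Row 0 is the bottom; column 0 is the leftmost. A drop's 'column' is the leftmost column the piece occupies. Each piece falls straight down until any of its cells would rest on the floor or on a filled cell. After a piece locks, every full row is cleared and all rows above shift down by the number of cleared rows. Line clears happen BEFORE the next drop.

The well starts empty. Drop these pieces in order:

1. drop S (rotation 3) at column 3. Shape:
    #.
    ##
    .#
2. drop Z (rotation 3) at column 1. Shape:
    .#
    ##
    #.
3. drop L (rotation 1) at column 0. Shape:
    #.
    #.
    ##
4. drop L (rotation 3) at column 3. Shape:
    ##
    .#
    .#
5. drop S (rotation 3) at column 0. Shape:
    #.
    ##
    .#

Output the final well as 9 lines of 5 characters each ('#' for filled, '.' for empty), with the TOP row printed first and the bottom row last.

Drop 1: S rot3 at col 3 lands with bottom-row=0; cleared 0 line(s) (total 0); column heights now [0 0 0 3 2], max=3
Drop 2: Z rot3 at col 1 lands with bottom-row=0; cleared 0 line(s) (total 0); column heights now [0 2 3 3 2], max=3
Drop 3: L rot1 at col 0 lands with bottom-row=2; cleared 0 line(s) (total 0); column heights now [5 3 3 3 2], max=5
Drop 4: L rot3 at col 3 lands with bottom-row=2; cleared 1 line(s) (total 1); column heights now [4 2 2 4 4], max=4
Drop 5: S rot3 at col 0 lands with bottom-row=3; cleared 0 line(s) (total 1); column heights now [6 5 2 4 4], max=6

Answer: .....
.....
.....
#....
##...
##.##
#...#
.####
.#..#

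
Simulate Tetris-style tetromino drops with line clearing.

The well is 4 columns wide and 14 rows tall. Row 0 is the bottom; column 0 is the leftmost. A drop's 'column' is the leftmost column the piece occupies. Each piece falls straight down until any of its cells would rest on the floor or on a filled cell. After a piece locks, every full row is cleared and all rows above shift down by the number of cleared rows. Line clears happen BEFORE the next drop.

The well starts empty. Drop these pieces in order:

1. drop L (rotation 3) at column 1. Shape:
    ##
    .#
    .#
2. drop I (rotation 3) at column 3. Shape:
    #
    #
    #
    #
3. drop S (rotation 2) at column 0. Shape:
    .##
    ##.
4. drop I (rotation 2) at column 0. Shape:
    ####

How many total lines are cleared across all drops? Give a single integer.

Drop 1: L rot3 at col 1 lands with bottom-row=0; cleared 0 line(s) (total 0); column heights now [0 3 3 0], max=3
Drop 2: I rot3 at col 3 lands with bottom-row=0; cleared 0 line(s) (total 0); column heights now [0 3 3 4], max=4
Drop 3: S rot2 at col 0 lands with bottom-row=3; cleared 0 line(s) (total 0); column heights now [4 5 5 4], max=5
Drop 4: I rot2 at col 0 lands with bottom-row=5; cleared 1 line(s) (total 1); column heights now [4 5 5 4], max=5

Answer: 1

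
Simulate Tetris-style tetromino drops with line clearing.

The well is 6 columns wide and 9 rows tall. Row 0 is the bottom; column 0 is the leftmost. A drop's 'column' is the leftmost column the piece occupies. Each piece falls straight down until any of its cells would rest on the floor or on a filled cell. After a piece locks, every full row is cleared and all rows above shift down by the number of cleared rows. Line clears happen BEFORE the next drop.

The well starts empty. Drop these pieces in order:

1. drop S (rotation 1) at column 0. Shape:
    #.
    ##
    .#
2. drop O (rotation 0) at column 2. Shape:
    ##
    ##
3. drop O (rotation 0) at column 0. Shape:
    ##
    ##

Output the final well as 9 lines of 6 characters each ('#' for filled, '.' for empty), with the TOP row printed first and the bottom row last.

Drop 1: S rot1 at col 0 lands with bottom-row=0; cleared 0 line(s) (total 0); column heights now [3 2 0 0 0 0], max=3
Drop 2: O rot0 at col 2 lands with bottom-row=0; cleared 0 line(s) (total 0); column heights now [3 2 2 2 0 0], max=3
Drop 3: O rot0 at col 0 lands with bottom-row=3; cleared 0 line(s) (total 0); column heights now [5 5 2 2 0 0], max=5

Answer: ......
......
......
......
##....
##....
#.....
####..
.###..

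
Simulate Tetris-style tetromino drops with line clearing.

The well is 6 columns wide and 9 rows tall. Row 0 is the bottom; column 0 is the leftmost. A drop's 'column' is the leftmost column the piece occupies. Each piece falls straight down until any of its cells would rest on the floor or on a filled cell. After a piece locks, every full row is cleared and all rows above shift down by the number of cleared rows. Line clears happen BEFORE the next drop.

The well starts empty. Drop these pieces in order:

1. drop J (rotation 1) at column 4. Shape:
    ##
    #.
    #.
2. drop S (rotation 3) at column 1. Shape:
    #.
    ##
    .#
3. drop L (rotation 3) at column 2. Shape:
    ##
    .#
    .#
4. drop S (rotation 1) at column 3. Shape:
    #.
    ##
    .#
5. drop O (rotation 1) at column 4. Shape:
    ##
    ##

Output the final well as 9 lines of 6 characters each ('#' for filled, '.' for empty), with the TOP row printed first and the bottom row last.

Answer: ......
......
....##
...###
...##.
....#.
.#####
.####.
..###.

Derivation:
Drop 1: J rot1 at col 4 lands with bottom-row=0; cleared 0 line(s) (total 0); column heights now [0 0 0 0 3 3], max=3
Drop 2: S rot3 at col 1 lands with bottom-row=0; cleared 0 line(s) (total 0); column heights now [0 3 2 0 3 3], max=3
Drop 3: L rot3 at col 2 lands with bottom-row=0; cleared 0 line(s) (total 0); column heights now [0 3 3 3 3 3], max=3
Drop 4: S rot1 at col 3 lands with bottom-row=3; cleared 0 line(s) (total 0); column heights now [0 3 3 6 5 3], max=6
Drop 5: O rot1 at col 4 lands with bottom-row=5; cleared 0 line(s) (total 0); column heights now [0 3 3 6 7 7], max=7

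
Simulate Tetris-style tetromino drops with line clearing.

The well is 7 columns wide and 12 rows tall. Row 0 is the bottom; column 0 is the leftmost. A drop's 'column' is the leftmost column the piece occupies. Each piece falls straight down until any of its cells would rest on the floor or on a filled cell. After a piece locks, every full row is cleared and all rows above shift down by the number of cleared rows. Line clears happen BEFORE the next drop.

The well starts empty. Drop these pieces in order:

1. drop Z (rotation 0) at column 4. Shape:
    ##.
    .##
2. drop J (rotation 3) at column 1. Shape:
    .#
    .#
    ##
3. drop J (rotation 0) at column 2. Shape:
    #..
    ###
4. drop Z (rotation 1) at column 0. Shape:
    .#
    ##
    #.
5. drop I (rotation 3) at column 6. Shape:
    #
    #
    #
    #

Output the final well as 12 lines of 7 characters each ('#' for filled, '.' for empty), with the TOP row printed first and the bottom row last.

Answer: .......
.......
.......
.......
.......
.......
.......
..#...#
..###.#
.##...#
###.###
###..##

Derivation:
Drop 1: Z rot0 at col 4 lands with bottom-row=0; cleared 0 line(s) (total 0); column heights now [0 0 0 0 2 2 1], max=2
Drop 2: J rot3 at col 1 lands with bottom-row=0; cleared 0 line(s) (total 0); column heights now [0 1 3 0 2 2 1], max=3
Drop 3: J rot0 at col 2 lands with bottom-row=3; cleared 0 line(s) (total 0); column heights now [0 1 5 4 4 2 1], max=5
Drop 4: Z rot1 at col 0 lands with bottom-row=0; cleared 0 line(s) (total 0); column heights now [2 3 5 4 4 2 1], max=5
Drop 5: I rot3 at col 6 lands with bottom-row=1; cleared 0 line(s) (total 0); column heights now [2 3 5 4 4 2 5], max=5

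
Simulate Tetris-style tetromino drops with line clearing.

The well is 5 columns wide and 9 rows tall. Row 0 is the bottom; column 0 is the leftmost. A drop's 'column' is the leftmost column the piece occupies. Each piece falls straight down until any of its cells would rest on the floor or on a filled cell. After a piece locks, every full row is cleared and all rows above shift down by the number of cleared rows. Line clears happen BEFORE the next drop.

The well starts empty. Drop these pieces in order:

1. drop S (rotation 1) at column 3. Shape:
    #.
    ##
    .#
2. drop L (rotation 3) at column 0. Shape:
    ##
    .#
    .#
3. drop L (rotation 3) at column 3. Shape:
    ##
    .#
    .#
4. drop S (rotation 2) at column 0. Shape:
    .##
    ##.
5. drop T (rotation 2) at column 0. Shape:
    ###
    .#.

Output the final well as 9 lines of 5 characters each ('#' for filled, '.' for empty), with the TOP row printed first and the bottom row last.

Answer: .....
.....
###..
.#...
.####
##..#
##.##
.#.##
.#..#

Derivation:
Drop 1: S rot1 at col 3 lands with bottom-row=0; cleared 0 line(s) (total 0); column heights now [0 0 0 3 2], max=3
Drop 2: L rot3 at col 0 lands with bottom-row=0; cleared 0 line(s) (total 0); column heights now [3 3 0 3 2], max=3
Drop 3: L rot3 at col 3 lands with bottom-row=2; cleared 0 line(s) (total 0); column heights now [3 3 0 5 5], max=5
Drop 4: S rot2 at col 0 lands with bottom-row=3; cleared 0 line(s) (total 0); column heights now [4 5 5 5 5], max=5
Drop 5: T rot2 at col 0 lands with bottom-row=5; cleared 0 line(s) (total 0); column heights now [7 7 7 5 5], max=7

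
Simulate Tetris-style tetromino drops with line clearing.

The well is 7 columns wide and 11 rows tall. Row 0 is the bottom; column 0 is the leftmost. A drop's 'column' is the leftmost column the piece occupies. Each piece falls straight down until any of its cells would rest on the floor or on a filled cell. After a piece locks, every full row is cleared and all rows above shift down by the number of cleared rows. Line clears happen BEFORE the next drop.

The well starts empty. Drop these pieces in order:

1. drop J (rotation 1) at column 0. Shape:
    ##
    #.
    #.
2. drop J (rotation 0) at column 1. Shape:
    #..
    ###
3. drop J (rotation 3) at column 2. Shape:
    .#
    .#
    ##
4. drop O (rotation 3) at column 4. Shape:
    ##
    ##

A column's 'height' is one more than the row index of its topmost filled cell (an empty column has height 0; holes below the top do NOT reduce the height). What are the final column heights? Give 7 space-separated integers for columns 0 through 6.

Drop 1: J rot1 at col 0 lands with bottom-row=0; cleared 0 line(s) (total 0); column heights now [3 3 0 0 0 0 0], max=3
Drop 2: J rot0 at col 1 lands with bottom-row=3; cleared 0 line(s) (total 0); column heights now [3 5 4 4 0 0 0], max=5
Drop 3: J rot3 at col 2 lands with bottom-row=4; cleared 0 line(s) (total 0); column heights now [3 5 5 7 0 0 0], max=7
Drop 4: O rot3 at col 4 lands with bottom-row=0; cleared 0 line(s) (total 0); column heights now [3 5 5 7 2 2 0], max=7

Answer: 3 5 5 7 2 2 0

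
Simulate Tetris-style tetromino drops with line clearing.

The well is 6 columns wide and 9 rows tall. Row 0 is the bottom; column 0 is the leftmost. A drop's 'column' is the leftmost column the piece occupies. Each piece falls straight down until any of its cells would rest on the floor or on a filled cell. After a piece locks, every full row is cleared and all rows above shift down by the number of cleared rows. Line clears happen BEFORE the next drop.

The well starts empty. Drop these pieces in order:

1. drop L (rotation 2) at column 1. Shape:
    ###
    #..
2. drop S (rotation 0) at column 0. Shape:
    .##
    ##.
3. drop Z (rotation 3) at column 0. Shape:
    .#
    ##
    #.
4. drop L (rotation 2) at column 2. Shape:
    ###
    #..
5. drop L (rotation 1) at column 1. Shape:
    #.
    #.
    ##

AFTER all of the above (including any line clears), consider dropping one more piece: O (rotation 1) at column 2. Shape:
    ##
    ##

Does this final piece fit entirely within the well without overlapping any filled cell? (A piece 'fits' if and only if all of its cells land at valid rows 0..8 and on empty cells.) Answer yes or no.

Drop 1: L rot2 at col 1 lands with bottom-row=0; cleared 0 line(s) (total 0); column heights now [0 2 2 2 0 0], max=2
Drop 2: S rot0 at col 0 lands with bottom-row=2; cleared 0 line(s) (total 0); column heights now [3 4 4 2 0 0], max=4
Drop 3: Z rot3 at col 0 lands with bottom-row=3; cleared 0 line(s) (total 0); column heights now [5 6 4 2 0 0], max=6
Drop 4: L rot2 at col 2 lands with bottom-row=4; cleared 0 line(s) (total 0); column heights now [5 6 6 6 6 0], max=6
Drop 5: L rot1 at col 1 lands with bottom-row=6; cleared 0 line(s) (total 0); column heights now [5 9 7 6 6 0], max=9
Test piece O rot1 at col 2 (width 2): heights before test = [5 9 7 6 6 0]; fits = True

Answer: yes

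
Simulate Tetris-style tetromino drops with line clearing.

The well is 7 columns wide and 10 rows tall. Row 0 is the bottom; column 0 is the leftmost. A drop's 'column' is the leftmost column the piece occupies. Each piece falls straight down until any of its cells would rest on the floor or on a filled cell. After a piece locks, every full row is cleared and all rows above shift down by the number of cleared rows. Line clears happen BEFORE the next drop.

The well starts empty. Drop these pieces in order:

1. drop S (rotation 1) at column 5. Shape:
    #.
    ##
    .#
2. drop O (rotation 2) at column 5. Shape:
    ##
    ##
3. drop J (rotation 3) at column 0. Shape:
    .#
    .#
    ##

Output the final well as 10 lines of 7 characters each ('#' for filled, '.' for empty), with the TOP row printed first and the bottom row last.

Answer: .......
.......
.......
.......
.......
.....##
.....##
.#...#.
.#...##
##....#

Derivation:
Drop 1: S rot1 at col 5 lands with bottom-row=0; cleared 0 line(s) (total 0); column heights now [0 0 0 0 0 3 2], max=3
Drop 2: O rot2 at col 5 lands with bottom-row=3; cleared 0 line(s) (total 0); column heights now [0 0 0 0 0 5 5], max=5
Drop 3: J rot3 at col 0 lands with bottom-row=0; cleared 0 line(s) (total 0); column heights now [1 3 0 0 0 5 5], max=5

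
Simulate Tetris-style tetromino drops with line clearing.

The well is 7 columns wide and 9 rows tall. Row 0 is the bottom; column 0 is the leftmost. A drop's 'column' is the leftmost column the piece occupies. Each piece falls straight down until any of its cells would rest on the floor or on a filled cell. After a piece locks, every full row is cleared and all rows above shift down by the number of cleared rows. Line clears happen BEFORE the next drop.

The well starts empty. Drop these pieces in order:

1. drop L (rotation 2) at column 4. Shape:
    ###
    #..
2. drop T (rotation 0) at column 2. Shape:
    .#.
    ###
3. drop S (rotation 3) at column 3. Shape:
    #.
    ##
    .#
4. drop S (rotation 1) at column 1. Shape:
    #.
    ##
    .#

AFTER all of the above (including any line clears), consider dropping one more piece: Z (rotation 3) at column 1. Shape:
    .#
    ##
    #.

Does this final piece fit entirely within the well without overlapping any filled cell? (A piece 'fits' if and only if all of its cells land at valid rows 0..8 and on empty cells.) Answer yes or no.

Drop 1: L rot2 at col 4 lands with bottom-row=0; cleared 0 line(s) (total 0); column heights now [0 0 0 0 2 2 2], max=2
Drop 2: T rot0 at col 2 lands with bottom-row=2; cleared 0 line(s) (total 0); column heights now [0 0 3 4 3 2 2], max=4
Drop 3: S rot3 at col 3 lands with bottom-row=3; cleared 0 line(s) (total 0); column heights now [0 0 3 6 5 2 2], max=6
Drop 4: S rot1 at col 1 lands with bottom-row=3; cleared 0 line(s) (total 0); column heights now [0 6 5 6 5 2 2], max=6
Test piece Z rot3 at col 1 (width 2): heights before test = [0 6 5 6 5 2 2]; fits = True

Answer: yes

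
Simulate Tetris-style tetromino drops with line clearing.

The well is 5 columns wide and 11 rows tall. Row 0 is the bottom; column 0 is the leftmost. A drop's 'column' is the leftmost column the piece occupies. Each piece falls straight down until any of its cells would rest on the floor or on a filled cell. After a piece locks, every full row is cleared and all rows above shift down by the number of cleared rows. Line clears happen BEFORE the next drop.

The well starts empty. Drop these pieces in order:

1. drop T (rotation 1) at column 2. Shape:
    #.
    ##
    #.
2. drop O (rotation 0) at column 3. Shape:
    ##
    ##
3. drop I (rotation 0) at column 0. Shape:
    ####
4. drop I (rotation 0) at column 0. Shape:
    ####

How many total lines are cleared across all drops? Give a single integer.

Drop 1: T rot1 at col 2 lands with bottom-row=0; cleared 0 line(s) (total 0); column heights now [0 0 3 2 0], max=3
Drop 2: O rot0 at col 3 lands with bottom-row=2; cleared 0 line(s) (total 0); column heights now [0 0 3 4 4], max=4
Drop 3: I rot0 at col 0 lands with bottom-row=4; cleared 0 line(s) (total 0); column heights now [5 5 5 5 4], max=5
Drop 4: I rot0 at col 0 lands with bottom-row=5; cleared 0 line(s) (total 0); column heights now [6 6 6 6 4], max=6

Answer: 0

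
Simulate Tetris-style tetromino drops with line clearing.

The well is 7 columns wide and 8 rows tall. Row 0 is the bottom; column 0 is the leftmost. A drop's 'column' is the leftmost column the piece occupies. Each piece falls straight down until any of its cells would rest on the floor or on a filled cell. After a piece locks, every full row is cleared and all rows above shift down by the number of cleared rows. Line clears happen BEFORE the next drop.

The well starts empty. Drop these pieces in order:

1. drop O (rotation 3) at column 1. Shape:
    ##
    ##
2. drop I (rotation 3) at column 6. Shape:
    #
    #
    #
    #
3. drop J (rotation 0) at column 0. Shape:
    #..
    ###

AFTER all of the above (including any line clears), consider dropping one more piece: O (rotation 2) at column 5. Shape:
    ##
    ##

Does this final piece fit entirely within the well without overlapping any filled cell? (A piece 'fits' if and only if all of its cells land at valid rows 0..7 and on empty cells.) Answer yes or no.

Drop 1: O rot3 at col 1 lands with bottom-row=0; cleared 0 line(s) (total 0); column heights now [0 2 2 0 0 0 0], max=2
Drop 2: I rot3 at col 6 lands with bottom-row=0; cleared 0 line(s) (total 0); column heights now [0 2 2 0 0 0 4], max=4
Drop 3: J rot0 at col 0 lands with bottom-row=2; cleared 0 line(s) (total 0); column heights now [4 3 3 0 0 0 4], max=4
Test piece O rot2 at col 5 (width 2): heights before test = [4 3 3 0 0 0 4]; fits = True

Answer: yes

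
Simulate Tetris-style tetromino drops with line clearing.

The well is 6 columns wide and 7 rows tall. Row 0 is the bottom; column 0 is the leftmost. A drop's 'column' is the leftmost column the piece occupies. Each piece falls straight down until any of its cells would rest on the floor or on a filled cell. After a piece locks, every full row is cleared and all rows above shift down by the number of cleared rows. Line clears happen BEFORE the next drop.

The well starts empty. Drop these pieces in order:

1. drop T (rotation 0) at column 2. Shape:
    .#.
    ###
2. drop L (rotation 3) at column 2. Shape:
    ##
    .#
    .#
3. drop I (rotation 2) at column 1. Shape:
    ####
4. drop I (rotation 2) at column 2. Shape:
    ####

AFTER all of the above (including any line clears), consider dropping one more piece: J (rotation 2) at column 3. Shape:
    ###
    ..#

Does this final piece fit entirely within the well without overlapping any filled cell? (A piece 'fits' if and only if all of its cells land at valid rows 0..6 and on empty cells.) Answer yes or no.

Drop 1: T rot0 at col 2 lands with bottom-row=0; cleared 0 line(s) (total 0); column heights now [0 0 1 2 1 0], max=2
Drop 2: L rot3 at col 2 lands with bottom-row=2; cleared 0 line(s) (total 0); column heights now [0 0 5 5 1 0], max=5
Drop 3: I rot2 at col 1 lands with bottom-row=5; cleared 0 line(s) (total 0); column heights now [0 6 6 6 6 0], max=6
Drop 4: I rot2 at col 2 lands with bottom-row=6; cleared 0 line(s) (total 0); column heights now [0 6 7 7 7 7], max=7
Test piece J rot2 at col 3 (width 3): heights before test = [0 6 7 7 7 7]; fits = False

Answer: no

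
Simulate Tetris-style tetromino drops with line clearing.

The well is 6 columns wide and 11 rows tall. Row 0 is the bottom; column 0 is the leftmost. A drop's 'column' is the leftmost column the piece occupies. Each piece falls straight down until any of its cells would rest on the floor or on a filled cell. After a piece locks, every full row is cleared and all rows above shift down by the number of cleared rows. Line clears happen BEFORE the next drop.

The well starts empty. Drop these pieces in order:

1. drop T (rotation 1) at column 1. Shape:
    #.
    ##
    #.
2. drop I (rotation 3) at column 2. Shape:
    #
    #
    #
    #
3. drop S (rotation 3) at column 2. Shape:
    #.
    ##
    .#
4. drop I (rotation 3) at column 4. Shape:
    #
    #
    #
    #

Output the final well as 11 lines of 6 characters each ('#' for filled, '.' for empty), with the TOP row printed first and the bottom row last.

Answer: ......
......
......
..#...
..##..
..##..
..#...
..#.#.
.##.#.
.##.#.
.#..#.

Derivation:
Drop 1: T rot1 at col 1 lands with bottom-row=0; cleared 0 line(s) (total 0); column heights now [0 3 2 0 0 0], max=3
Drop 2: I rot3 at col 2 lands with bottom-row=2; cleared 0 line(s) (total 0); column heights now [0 3 6 0 0 0], max=6
Drop 3: S rot3 at col 2 lands with bottom-row=5; cleared 0 line(s) (total 0); column heights now [0 3 8 7 0 0], max=8
Drop 4: I rot3 at col 4 lands with bottom-row=0; cleared 0 line(s) (total 0); column heights now [0 3 8 7 4 0], max=8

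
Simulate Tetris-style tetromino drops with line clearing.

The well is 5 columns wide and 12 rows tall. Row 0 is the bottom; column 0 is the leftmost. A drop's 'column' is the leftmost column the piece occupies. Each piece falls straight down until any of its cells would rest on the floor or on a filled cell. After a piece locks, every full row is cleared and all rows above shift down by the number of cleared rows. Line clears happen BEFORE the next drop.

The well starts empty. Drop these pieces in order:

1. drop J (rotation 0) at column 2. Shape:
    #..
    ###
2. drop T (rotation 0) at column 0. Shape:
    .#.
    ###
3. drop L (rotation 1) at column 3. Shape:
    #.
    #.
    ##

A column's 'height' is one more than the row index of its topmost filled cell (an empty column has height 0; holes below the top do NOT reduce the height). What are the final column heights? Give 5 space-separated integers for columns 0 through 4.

Drop 1: J rot0 at col 2 lands with bottom-row=0; cleared 0 line(s) (total 0); column heights now [0 0 2 1 1], max=2
Drop 2: T rot0 at col 0 lands with bottom-row=2; cleared 0 line(s) (total 0); column heights now [3 4 3 1 1], max=4
Drop 3: L rot1 at col 3 lands with bottom-row=1; cleared 0 line(s) (total 0); column heights now [3 4 3 4 2], max=4

Answer: 3 4 3 4 2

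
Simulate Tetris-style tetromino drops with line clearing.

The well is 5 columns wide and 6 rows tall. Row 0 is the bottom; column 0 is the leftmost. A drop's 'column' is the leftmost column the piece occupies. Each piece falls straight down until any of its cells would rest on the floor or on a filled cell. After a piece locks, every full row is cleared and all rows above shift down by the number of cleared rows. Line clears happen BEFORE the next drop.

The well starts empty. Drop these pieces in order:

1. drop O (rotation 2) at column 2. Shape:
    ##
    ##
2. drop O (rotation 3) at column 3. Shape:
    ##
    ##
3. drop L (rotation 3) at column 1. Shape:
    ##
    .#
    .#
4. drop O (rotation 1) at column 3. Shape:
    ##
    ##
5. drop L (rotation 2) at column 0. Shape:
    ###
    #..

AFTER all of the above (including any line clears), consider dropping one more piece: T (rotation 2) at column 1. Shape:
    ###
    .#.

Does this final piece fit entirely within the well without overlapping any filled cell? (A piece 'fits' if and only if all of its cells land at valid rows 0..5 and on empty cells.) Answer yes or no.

Answer: yes

Derivation:
Drop 1: O rot2 at col 2 lands with bottom-row=0; cleared 0 line(s) (total 0); column heights now [0 0 2 2 0], max=2
Drop 2: O rot3 at col 3 lands with bottom-row=2; cleared 0 line(s) (total 0); column heights now [0 0 2 4 4], max=4
Drop 3: L rot3 at col 1 lands with bottom-row=2; cleared 0 line(s) (total 0); column heights now [0 5 5 4 4], max=5
Drop 4: O rot1 at col 3 lands with bottom-row=4; cleared 0 line(s) (total 0); column heights now [0 5 5 6 6], max=6
Drop 5: L rot2 at col 0 lands with bottom-row=4; cleared 2 line(s) (total 2); column heights now [0 0 4 4 4], max=4
Test piece T rot2 at col 1 (width 3): heights before test = [0 0 4 4 4]; fits = True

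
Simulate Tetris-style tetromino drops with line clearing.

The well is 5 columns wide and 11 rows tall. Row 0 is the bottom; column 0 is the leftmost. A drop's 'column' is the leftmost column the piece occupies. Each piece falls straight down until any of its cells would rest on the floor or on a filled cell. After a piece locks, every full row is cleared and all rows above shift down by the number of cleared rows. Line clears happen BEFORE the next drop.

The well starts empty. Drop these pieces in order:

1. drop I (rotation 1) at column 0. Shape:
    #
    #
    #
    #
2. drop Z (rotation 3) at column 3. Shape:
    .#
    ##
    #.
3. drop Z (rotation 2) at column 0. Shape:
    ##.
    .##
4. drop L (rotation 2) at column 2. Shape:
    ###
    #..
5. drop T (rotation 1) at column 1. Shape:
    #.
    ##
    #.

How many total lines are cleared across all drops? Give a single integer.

Answer: 0

Derivation:
Drop 1: I rot1 at col 0 lands with bottom-row=0; cleared 0 line(s) (total 0); column heights now [4 0 0 0 0], max=4
Drop 2: Z rot3 at col 3 lands with bottom-row=0; cleared 0 line(s) (total 0); column heights now [4 0 0 2 3], max=4
Drop 3: Z rot2 at col 0 lands with bottom-row=3; cleared 0 line(s) (total 0); column heights now [5 5 4 2 3], max=5
Drop 4: L rot2 at col 2 lands with bottom-row=4; cleared 0 line(s) (total 0); column heights now [5 5 6 6 6], max=6
Drop 5: T rot1 at col 1 lands with bottom-row=5; cleared 0 line(s) (total 0); column heights now [5 8 7 6 6], max=8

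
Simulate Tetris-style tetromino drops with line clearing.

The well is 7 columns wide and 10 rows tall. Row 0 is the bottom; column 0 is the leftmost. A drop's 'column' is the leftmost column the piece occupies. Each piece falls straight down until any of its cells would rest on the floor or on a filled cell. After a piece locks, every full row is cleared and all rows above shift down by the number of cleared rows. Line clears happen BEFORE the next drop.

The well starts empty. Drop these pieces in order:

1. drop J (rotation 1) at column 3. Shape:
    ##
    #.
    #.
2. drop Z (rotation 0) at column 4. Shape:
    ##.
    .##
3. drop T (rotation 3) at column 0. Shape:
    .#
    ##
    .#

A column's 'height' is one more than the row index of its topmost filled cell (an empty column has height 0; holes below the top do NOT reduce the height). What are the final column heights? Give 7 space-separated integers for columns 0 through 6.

Answer: 2 3 0 3 4 4 3

Derivation:
Drop 1: J rot1 at col 3 lands with bottom-row=0; cleared 0 line(s) (total 0); column heights now [0 0 0 3 3 0 0], max=3
Drop 2: Z rot0 at col 4 lands with bottom-row=2; cleared 0 line(s) (total 0); column heights now [0 0 0 3 4 4 3], max=4
Drop 3: T rot3 at col 0 lands with bottom-row=0; cleared 0 line(s) (total 0); column heights now [2 3 0 3 4 4 3], max=4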